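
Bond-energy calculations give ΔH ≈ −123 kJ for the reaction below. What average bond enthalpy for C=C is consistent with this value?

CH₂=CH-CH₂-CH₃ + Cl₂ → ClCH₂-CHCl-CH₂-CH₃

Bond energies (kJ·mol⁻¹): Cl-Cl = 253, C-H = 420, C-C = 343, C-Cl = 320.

Let D be the C=C bond energy.
Σ(broken) = 2×343 + 8×420 + 1×D + 1×253 = 4299 + D
Σ(formed) = 3×343 + 2×320 + 8×420 = 5029
ΔH = Σ(broken) − Σ(formed) = (4299 + D) − (5029) = −730 + D
Setting this equal to −123 kJ gives D = 607 kJ/mol.

D(C=C) ≈ 607 kJ/mol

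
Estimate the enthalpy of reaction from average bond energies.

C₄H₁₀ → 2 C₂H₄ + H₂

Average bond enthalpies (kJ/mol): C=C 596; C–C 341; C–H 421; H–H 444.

ΔH ≈ +229 kJ

Bonds broken (reactants):
  C–C: 3 × 341 = 1023
  C–H: 10 × 421 = 4210
  Σ(broken) = 5233 kJ
Bonds formed (products):
  C–H: 8 × 421 = 3368
  C=C: 2 × 596 = 1192
  H–H: 1 × 444 = 444
  Σ(formed) = 5004 kJ
ΔH = Σ(broken) − Σ(formed) = 5233 − 5004 = +229 kJ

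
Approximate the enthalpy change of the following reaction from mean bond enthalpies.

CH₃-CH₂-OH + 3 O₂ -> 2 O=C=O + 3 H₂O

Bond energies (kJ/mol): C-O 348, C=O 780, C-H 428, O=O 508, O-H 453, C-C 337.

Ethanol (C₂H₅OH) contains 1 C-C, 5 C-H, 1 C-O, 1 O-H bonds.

Bonds broken (reactants):
  C-C: 1 × 337 = 337
  C-H: 5 × 428 = 2140
  C-O: 1 × 348 = 348
  O-H: 1 × 453 = 453
  O=O: 3 × 508 = 1524
  Σ(broken) = 4802 kJ
Bonds formed (products):
  C=O: 4 × 780 = 3120
  O-H: 6 × 453 = 2718
  Σ(formed) = 5838 kJ
ΔH = Σ(broken) − Σ(formed) = 4802 − 5838 = −1036 kJ

ΔH ≈ −1036 kJ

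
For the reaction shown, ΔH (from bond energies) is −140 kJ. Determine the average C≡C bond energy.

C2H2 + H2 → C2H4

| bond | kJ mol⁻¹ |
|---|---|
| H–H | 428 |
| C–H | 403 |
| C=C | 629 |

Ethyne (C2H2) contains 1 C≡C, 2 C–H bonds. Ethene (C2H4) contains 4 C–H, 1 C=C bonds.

D(C≡C) ≈ 867 kJ/mol

Let D be the C≡C bond energy.
Σ(broken) = 1×D + 2×403 + 1×428 = 1234 + D
Σ(formed) = 4×403 + 1×629 = 2241
ΔH = Σ(broken) − Σ(formed) = (1234 + D) − (2241) = −1007 + D
Setting this equal to −140 kJ gives D = 867 kJ/mol.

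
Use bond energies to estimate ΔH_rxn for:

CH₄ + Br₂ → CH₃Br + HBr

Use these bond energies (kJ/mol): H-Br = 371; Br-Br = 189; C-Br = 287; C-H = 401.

ΔH ≈ −68 kJ

Bonds broken (reactants):
  Br-Br: 1 × 189 = 189
  C-H: 4 × 401 = 1604
  Σ(broken) = 1793 kJ
Bonds formed (products):
  C-Br: 1 × 287 = 287
  C-H: 3 × 401 = 1203
  H-Br: 1 × 371 = 371
  Σ(formed) = 1861 kJ
ΔH = Σ(broken) − Σ(formed) = 1793 − 1861 = −68 kJ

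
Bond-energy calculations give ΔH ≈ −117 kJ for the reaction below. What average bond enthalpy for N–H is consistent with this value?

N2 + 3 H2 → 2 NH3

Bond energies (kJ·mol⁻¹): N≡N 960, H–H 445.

Let D be the N–H bond energy.
Σ(broken) = 3×445 + 1×960 = 2295
Σ(formed) = 6×D = 6D
ΔH = Σ(broken) − Σ(formed) = (2295) − (6D) = +2295 − 6D
Setting this equal to −117 kJ gives 6D = 2412, so D = 402 kJ/mol.

D(N–H) ≈ 402 kJ/mol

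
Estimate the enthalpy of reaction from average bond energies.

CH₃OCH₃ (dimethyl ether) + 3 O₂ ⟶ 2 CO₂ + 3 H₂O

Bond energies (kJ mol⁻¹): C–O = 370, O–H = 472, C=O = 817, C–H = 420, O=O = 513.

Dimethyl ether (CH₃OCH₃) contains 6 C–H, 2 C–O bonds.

ΔH ≈ −1301 kJ

Bonds broken (reactants):
  C–H: 6 × 420 = 2520
  C–O: 2 × 370 = 740
  O=O: 3 × 513 = 1539
  Σ(broken) = 4799 kJ
Bonds formed (products):
  C=O: 4 × 817 = 3268
  O–H: 6 × 472 = 2832
  Σ(formed) = 6100 kJ
ΔH = Σ(broken) − Σ(formed) = 4799 − 6100 = −1301 kJ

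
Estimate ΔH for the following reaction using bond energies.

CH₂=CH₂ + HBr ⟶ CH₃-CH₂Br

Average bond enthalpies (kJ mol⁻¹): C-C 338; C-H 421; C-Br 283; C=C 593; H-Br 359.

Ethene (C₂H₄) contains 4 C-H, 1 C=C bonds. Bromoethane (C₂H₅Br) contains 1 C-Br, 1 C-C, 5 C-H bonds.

Bonds broken (reactants):
  C-H: 4 × 421 = 1684
  C=C: 1 × 593 = 593
  H-Br: 1 × 359 = 359
  Σ(broken) = 2636 kJ
Bonds formed (products):
  C-Br: 1 × 283 = 283
  C-C: 1 × 338 = 338
  C-H: 5 × 421 = 2105
  Σ(formed) = 2726 kJ
ΔH = Σ(broken) − Σ(formed) = 2636 − 2726 = −90 kJ

ΔH ≈ −90 kJ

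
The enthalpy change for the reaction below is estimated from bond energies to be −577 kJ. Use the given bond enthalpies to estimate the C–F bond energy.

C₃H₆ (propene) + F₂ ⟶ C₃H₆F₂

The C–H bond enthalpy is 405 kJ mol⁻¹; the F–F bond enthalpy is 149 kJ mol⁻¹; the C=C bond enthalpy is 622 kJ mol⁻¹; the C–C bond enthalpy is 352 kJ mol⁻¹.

Let D be the C–F bond energy.
Σ(broken) = 1×352 + 6×405 + 1×622 + 1×149 = 3553
Σ(formed) = 2×352 + 2×D + 6×405 = 3134 + 2D
ΔH = Σ(broken) − Σ(formed) = (3553) − (3134 + 2D) = +419 − 2D
Setting this equal to −577 kJ gives 2D = 996, so D = 498 kJ/mol.

D(C–F) ≈ 498 kJ/mol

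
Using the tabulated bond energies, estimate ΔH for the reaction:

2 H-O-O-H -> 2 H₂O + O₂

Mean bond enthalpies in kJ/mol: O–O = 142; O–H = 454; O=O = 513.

Bonds broken (reactants):
  O–H: 4 × 454 = 1816
  O–O: 2 × 142 = 284
  Σ(broken) = 2100 kJ
Bonds formed (products):
  O–H: 4 × 454 = 1816
  O=O: 1 × 513 = 513
  Σ(formed) = 2329 kJ
ΔH = Σ(broken) − Σ(formed) = 2100 − 2329 = −229 kJ

ΔH ≈ −229 kJ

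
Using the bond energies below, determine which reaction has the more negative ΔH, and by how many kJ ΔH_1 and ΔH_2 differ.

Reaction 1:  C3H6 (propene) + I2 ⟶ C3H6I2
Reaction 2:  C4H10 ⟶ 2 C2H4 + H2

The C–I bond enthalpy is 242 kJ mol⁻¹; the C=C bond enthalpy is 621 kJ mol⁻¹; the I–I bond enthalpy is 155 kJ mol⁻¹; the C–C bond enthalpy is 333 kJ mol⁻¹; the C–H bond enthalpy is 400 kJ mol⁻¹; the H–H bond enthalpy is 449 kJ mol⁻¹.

Reaction 1, by 149 kJ

Reaction 1:
  Bonds broken (reactants):
    C–C: 1 × 333 = 333
    C–H: 6 × 400 = 2400
    C=C: 1 × 621 = 621
    I–I: 1 × 155 = 155
    Σ(broken) = 3509 kJ
  Bonds formed (products):
    C–C: 2 × 333 = 666
    C–H: 6 × 400 = 2400
    C–I: 2 × 242 = 484
    Σ(formed) = 3550 kJ
  ΔH_1 = 3509 − 3550 = −41 kJ
Reaction 2:
  Bonds broken (reactants):
    C–C: 3 × 333 = 999
    C–H: 10 × 400 = 4000
    Σ(broken) = 4999 kJ
  Bonds formed (products):
    C–H: 8 × 400 = 3200
    C=C: 2 × 621 = 1242
    H–H: 1 × 449 = 449
    Σ(formed) = 4891 kJ
  ΔH_2 = 4999 − 4891 = +108 kJ
ΔH_1 − ΔH_2 = −149 kJ, so reaction 1 has the more negative ΔH; |ΔH_1 − ΔH_2| = 149 kJ.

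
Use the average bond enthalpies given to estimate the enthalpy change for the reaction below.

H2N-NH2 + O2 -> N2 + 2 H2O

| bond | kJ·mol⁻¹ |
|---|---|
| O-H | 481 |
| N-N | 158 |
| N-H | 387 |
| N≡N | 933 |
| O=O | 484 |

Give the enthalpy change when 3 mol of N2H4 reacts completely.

Bonds broken (reactants):
  N-H: 4 × 387 = 1548
  N-N: 1 × 158 = 158
  O=O: 1 × 484 = 484
  Σ(broken) = 2190 kJ
Bonds formed (products):
  N≡N: 1 × 933 = 933
  O-H: 4 × 481 = 1924
  Σ(formed) = 2857 kJ
ΔH = Σ(broken) − Σ(formed) = 2190 − 2857 = −667 kJ
For 3× the reaction as written: 3 × (−667) = −2001 kJ

ΔH = −2001 kJ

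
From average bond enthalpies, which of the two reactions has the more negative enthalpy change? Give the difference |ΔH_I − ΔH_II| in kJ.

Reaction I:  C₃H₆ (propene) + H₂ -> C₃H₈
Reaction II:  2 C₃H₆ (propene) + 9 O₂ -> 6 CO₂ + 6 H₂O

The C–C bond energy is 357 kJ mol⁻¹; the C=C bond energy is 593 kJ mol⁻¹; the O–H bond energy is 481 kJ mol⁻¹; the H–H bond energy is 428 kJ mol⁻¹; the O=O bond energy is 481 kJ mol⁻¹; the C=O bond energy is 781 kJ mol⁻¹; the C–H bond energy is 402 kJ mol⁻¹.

Reaction II, by 3951 kJ

Reaction I:
  Bonds broken (reactants):
    C–C: 1 × 357 = 357
    C–H: 6 × 402 = 2412
    C=C: 1 × 593 = 593
    H–H: 1 × 428 = 428
    Σ(broken) = 3790 kJ
  Bonds formed (products):
    C–C: 2 × 357 = 714
    C–H: 8 × 402 = 3216
    Σ(formed) = 3930 kJ
  ΔH_I = 3790 − 3930 = −140 kJ
Reaction II:
  Bonds broken (reactants):
    C–C: 2 × 357 = 714
    C–H: 12 × 402 = 4824
    C=C: 2 × 593 = 1186
    O=O: 9 × 481 = 4329
    Σ(broken) = 11053 kJ
  Bonds formed (products):
    C=O: 12 × 781 = 9372
    O–H: 12 × 481 = 5772
    Σ(formed) = 15144 kJ
  ΔH_II = 11053 − 15144 = −4091 kJ
ΔH_I − ΔH_II = +3951 kJ, so reaction II has the more negative ΔH; |ΔH_I − ΔH_II| = 3951 kJ.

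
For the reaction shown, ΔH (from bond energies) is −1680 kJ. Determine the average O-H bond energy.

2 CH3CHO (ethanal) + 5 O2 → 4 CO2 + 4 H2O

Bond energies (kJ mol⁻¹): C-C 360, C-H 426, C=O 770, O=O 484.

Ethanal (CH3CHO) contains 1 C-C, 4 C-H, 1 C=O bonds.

D(O-H) ≈ 451 kJ/mol

Let D be the O-H bond energy.
Σ(broken) = 2×360 + 8×426 + 2×770 + 5×484 = 8088
Σ(formed) = 8×770 + 8×D = 6160 + 8D
ΔH = Σ(broken) − Σ(formed) = (8088) − (6160 + 8D) = +1928 − 8D
Setting this equal to −1680 kJ gives 8D = 3608, so D = 451 kJ/mol.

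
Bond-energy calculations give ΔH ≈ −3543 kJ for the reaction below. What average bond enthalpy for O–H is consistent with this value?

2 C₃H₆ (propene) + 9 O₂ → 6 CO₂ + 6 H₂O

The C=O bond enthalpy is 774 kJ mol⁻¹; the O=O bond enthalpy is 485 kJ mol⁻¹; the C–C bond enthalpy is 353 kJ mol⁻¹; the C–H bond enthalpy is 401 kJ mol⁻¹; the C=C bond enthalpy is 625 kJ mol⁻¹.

D(O–H) ≈ 449 kJ/mol

Let D be the O–H bond energy.
Σ(broken) = 2×353 + 12×401 + 2×625 + 9×485 = 11133
Σ(formed) = 12×774 + 12×D = 9288 + 12D
ΔH = Σ(broken) − Σ(formed) = (11133) − (9288 + 12D) = +1845 − 12D
Setting this equal to −3543 kJ gives 12D = 5388, so D = 449 kJ/mol.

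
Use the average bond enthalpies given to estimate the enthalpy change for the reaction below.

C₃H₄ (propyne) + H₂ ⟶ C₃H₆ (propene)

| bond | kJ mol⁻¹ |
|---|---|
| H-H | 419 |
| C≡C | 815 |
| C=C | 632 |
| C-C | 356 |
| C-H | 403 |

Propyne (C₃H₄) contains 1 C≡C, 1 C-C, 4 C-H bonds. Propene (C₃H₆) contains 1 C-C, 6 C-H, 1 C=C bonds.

ΔH ≈ −204 kJ

Bonds broken (reactants):
  C≡C: 1 × 815 = 815
  C-C: 1 × 356 = 356
  C-H: 4 × 403 = 1612
  H-H: 1 × 419 = 419
  Σ(broken) = 3202 kJ
Bonds formed (products):
  C-C: 1 × 356 = 356
  C-H: 6 × 403 = 2418
  C=C: 1 × 632 = 632
  Σ(formed) = 3406 kJ
ΔH = Σ(broken) − Σ(formed) = 3202 − 3406 = −204 kJ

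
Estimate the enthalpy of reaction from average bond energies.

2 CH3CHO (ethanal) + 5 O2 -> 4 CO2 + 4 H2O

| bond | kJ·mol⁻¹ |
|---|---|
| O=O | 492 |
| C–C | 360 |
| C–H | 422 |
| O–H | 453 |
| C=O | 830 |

ΔH ≈ −2048 kJ

Bonds broken (reactants):
  C–C: 2 × 360 = 720
  C–H: 8 × 422 = 3376
  C=O: 2 × 830 = 1660
  O=O: 5 × 492 = 2460
  Σ(broken) = 8216 kJ
Bonds formed (products):
  C=O: 8 × 830 = 6640
  O–H: 8 × 453 = 3624
  Σ(formed) = 10264 kJ
ΔH = Σ(broken) − Σ(formed) = 8216 − 10264 = −2048 kJ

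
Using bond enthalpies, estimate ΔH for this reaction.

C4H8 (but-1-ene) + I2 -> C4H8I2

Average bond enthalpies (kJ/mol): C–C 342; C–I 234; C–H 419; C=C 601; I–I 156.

Bonds broken (reactants):
  C–C: 2 × 342 = 684
  C–H: 8 × 419 = 3352
  C=C: 1 × 601 = 601
  I–I: 1 × 156 = 156
  Σ(broken) = 4793 kJ
Bonds formed (products):
  C–C: 3 × 342 = 1026
  C–H: 8 × 419 = 3352
  C–I: 2 × 234 = 468
  Σ(formed) = 4846 kJ
ΔH = Σ(broken) − Σ(formed) = 4793 − 4846 = −53 kJ

ΔH ≈ −53 kJ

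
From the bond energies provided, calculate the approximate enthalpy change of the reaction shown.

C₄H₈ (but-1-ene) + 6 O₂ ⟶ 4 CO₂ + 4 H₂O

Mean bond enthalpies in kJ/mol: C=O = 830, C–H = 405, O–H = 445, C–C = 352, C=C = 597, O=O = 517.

ΔH ≈ −2557 kJ

Bonds broken (reactants):
  C–C: 2 × 352 = 704
  C–H: 8 × 405 = 3240
  C=C: 1 × 597 = 597
  O=O: 6 × 517 = 3102
  Σ(broken) = 7643 kJ
Bonds formed (products):
  C=O: 8 × 830 = 6640
  O–H: 8 × 445 = 3560
  Σ(formed) = 10200 kJ
ΔH = Σ(broken) − Σ(formed) = 7643 − 10200 = −2557 kJ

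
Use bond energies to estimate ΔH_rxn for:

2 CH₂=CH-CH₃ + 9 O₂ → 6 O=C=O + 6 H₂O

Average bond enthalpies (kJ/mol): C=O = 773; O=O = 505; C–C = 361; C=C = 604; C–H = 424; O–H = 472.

Bonds broken (reactants):
  C–C: 2 × 361 = 722
  C–H: 12 × 424 = 5088
  C=C: 2 × 604 = 1208
  O=O: 9 × 505 = 4545
  Σ(broken) = 11563 kJ
Bonds formed (products):
  C=O: 12 × 773 = 9276
  O–H: 12 × 472 = 5664
  Σ(formed) = 14940 kJ
ΔH = Σ(broken) − Σ(formed) = 11563 − 14940 = −3377 kJ

ΔH ≈ −3377 kJ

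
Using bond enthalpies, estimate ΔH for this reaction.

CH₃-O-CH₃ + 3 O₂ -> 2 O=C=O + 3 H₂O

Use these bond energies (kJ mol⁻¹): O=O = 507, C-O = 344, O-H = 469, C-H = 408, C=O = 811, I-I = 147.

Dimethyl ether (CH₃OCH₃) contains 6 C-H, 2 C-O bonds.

ΔH ≈ −1401 kJ

Bonds broken (reactants):
  C-H: 6 × 408 = 2448
  C-O: 2 × 344 = 688
  O=O: 3 × 507 = 1521
  Σ(broken) = 4657 kJ
Bonds formed (products):
  C=O: 4 × 811 = 3244
  O-H: 6 × 469 = 2814
  Σ(formed) = 6058 kJ
ΔH = Σ(broken) − Σ(formed) = 4657 − 6058 = −1401 kJ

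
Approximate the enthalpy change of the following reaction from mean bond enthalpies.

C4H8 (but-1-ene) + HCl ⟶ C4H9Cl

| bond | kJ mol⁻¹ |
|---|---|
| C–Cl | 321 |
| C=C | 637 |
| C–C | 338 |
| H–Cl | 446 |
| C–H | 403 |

ΔH ≈ +21 kJ

Bonds broken (reactants):
  C–C: 2 × 338 = 676
  C–H: 8 × 403 = 3224
  C=C: 1 × 637 = 637
  H–Cl: 1 × 446 = 446
  Σ(broken) = 4983 kJ
Bonds formed (products):
  C–C: 3 × 338 = 1014
  C–Cl: 1 × 321 = 321
  C–H: 9 × 403 = 3627
  Σ(formed) = 4962 kJ
ΔH = Σ(broken) − Σ(formed) = 4983 − 4962 = +21 kJ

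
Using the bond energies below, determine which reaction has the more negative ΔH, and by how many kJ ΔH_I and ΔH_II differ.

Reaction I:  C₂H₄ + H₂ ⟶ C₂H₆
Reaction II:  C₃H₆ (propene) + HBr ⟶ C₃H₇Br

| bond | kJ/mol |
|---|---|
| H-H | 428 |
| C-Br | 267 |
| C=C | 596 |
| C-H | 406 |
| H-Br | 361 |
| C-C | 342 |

Reaction I:
  Bonds broken (reactants):
    C-H: 4 × 406 = 1624
    C=C: 1 × 596 = 596
    H-H: 1 × 428 = 428
    Σ(broken) = 2648 kJ
  Bonds formed (products):
    C-C: 1 × 342 = 342
    C-H: 6 × 406 = 2436
    Σ(formed) = 2778 kJ
  ΔH_I = 2648 − 2778 = −130 kJ
Reaction II:
  Bonds broken (reactants):
    C-C: 1 × 342 = 342
    C-H: 6 × 406 = 2436
    C=C: 1 × 596 = 596
    H-Br: 1 × 361 = 361
    Σ(broken) = 3735 kJ
  Bonds formed (products):
    C-Br: 1 × 267 = 267
    C-C: 2 × 342 = 684
    C-H: 7 × 406 = 2842
    Σ(formed) = 3793 kJ
  ΔH_II = 3735 − 3793 = −58 kJ
ΔH_I − ΔH_II = −72 kJ, so reaction I has the more negative ΔH; |ΔH_I − ΔH_II| = 72 kJ.

Reaction I, by 72 kJ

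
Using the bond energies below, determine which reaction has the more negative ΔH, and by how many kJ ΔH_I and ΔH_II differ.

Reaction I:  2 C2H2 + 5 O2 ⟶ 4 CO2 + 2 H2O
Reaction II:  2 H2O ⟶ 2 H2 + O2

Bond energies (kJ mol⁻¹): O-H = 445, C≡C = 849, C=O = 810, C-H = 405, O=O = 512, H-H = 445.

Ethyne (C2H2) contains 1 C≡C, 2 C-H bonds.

Reaction I:
  Bonds broken (reactants):
    C≡C: 2 × 849 = 1698
    C-H: 4 × 405 = 1620
    O=O: 5 × 512 = 2560
    Σ(broken) = 5878 kJ
  Bonds formed (products):
    C=O: 8 × 810 = 6480
    O-H: 4 × 445 = 1780
    Σ(formed) = 8260 kJ
  ΔH_I = 5878 − 8260 = −2382 kJ
Reaction II:
  Bonds broken (reactants):
    O-H: 4 × 445 = 1780
    Σ(broken) = 1780 kJ
  Bonds formed (products):
    H-H: 2 × 445 = 890
    O=O: 1 × 512 = 512
    Σ(formed) = 1402 kJ
  ΔH_II = 1780 − 1402 = +378 kJ
ΔH_I − ΔH_II = −2760 kJ, so reaction I has the more negative ΔH; |ΔH_I − ΔH_II| = 2760 kJ.

Reaction I, by 2760 kJ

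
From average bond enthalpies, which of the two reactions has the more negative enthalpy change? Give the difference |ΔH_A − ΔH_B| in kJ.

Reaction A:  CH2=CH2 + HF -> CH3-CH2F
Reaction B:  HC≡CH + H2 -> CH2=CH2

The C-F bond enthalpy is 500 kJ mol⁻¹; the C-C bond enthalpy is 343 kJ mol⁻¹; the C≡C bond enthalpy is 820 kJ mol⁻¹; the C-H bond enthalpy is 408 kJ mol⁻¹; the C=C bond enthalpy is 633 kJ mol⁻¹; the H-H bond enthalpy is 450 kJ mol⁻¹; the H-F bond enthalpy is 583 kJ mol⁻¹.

Reaction A:
  Bonds broken (reactants):
    C-H: 4 × 408 = 1632
    C=C: 1 × 633 = 633
    H-F: 1 × 583 = 583
    Σ(broken) = 2848 kJ
  Bonds formed (products):
    C-C: 1 × 343 = 343
    C-F: 1 × 500 = 500
    C-H: 5 × 408 = 2040
    Σ(formed) = 2883 kJ
  ΔH_A = 2848 − 2883 = −35 kJ
Reaction B:
  Bonds broken (reactants):
    C≡C: 1 × 820 = 820
    C-H: 2 × 408 = 816
    H-H: 1 × 450 = 450
    Σ(broken) = 2086 kJ
  Bonds formed (products):
    C-H: 4 × 408 = 1632
    C=C: 1 × 633 = 633
    Σ(formed) = 2265 kJ
  ΔH_B = 2086 − 2265 = −179 kJ
ΔH_A − ΔH_B = +144 kJ, so reaction B has the more negative ΔH; |ΔH_A − ΔH_B| = 144 kJ.

Reaction B, by 144 kJ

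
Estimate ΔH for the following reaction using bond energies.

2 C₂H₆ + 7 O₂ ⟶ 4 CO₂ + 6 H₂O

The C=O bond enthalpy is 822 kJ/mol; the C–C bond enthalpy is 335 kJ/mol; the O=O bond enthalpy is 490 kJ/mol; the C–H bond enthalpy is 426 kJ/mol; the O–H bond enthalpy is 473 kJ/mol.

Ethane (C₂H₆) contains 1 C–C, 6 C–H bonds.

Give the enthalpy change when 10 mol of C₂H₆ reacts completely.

Bonds broken (reactants):
  C–C: 2 × 335 = 670
  C–H: 12 × 426 = 5112
  O=O: 7 × 490 = 3430
  Σ(broken) = 9212 kJ
Bonds formed (products):
  C=O: 8 × 822 = 6576
  O–H: 12 × 473 = 5676
  Σ(formed) = 12252 kJ
ΔH = Σ(broken) − Σ(formed) = 9212 − 12252 = −3040 kJ
For 5× the reaction as written: 5 × (−3040) = −15200 kJ

ΔH = −15200 kJ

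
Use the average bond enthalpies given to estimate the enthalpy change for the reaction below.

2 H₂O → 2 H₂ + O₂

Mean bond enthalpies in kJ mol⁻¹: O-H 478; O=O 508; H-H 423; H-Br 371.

ΔH ≈ +558 kJ

Bonds broken (reactants):
  O-H: 4 × 478 = 1912
  Σ(broken) = 1912 kJ
Bonds formed (products):
  H-H: 2 × 423 = 846
  O=O: 1 × 508 = 508
  Σ(formed) = 1354 kJ
ΔH = Σ(broken) − Σ(formed) = 1912 − 1354 = +558 kJ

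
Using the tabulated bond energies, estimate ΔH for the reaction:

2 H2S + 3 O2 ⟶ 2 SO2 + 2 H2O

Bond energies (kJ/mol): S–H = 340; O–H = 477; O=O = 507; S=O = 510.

Bonds broken (reactants):
  O=O: 3 × 507 = 1521
  S–H: 4 × 340 = 1360
  Σ(broken) = 2881 kJ
Bonds formed (products):
  O–H: 4 × 477 = 1908
  S=O: 4 × 510 = 2040
  Σ(formed) = 3948 kJ
ΔH = Σ(broken) − Σ(formed) = 2881 − 3948 = −1067 kJ

ΔH ≈ −1067 kJ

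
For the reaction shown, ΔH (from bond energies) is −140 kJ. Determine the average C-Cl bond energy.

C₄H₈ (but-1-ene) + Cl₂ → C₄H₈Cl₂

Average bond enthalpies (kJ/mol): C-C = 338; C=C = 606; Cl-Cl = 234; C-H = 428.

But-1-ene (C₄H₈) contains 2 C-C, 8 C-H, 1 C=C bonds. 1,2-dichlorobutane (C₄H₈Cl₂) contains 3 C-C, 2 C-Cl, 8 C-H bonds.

Let D be the C-Cl bond energy.
Σ(broken) = 2×338 + 8×428 + 1×606 + 1×234 = 4940
Σ(formed) = 3×338 + 2×D + 8×428 = 4438 + 2D
ΔH = Σ(broken) − Σ(formed) = (4940) − (4438 + 2D) = +502 − 2D
Setting this equal to −140 kJ gives 2D = 642, so D = 321 kJ/mol.

D(C-Cl) ≈ 321 kJ/mol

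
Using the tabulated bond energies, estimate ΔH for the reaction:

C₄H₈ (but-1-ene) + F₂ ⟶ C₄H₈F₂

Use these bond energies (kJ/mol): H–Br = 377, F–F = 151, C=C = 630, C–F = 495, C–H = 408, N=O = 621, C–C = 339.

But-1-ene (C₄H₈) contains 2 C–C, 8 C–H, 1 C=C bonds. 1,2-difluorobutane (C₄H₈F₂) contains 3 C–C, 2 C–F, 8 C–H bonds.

Bonds broken (reactants):
  C–C: 2 × 339 = 678
  C–H: 8 × 408 = 3264
  C=C: 1 × 630 = 630
  F–F: 1 × 151 = 151
  Σ(broken) = 4723 kJ
Bonds formed (products):
  C–C: 3 × 339 = 1017
  C–F: 2 × 495 = 990
  C–H: 8 × 408 = 3264
  Σ(formed) = 5271 kJ
ΔH = Σ(broken) − Σ(formed) = 4723 − 5271 = −548 kJ

ΔH ≈ −548 kJ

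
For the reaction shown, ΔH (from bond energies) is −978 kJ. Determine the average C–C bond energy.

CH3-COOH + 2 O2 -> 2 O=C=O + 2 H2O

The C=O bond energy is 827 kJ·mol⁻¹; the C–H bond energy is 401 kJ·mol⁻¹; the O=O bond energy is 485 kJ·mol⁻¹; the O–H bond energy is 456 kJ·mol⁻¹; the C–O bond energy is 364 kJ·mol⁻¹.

Let D be the C–C bond energy.
Σ(broken) = 1×D + 3×401 + 1×364 + 1×827 + 1×456 + 2×485 = 3820 + D
Σ(formed) = 4×827 + 4×456 = 5132
ΔH = Σ(broken) − Σ(formed) = (3820 + D) − (5132) = −1312 + D
Setting this equal to −978 kJ gives D = 334 kJ/mol.

D(C–C) ≈ 334 kJ/mol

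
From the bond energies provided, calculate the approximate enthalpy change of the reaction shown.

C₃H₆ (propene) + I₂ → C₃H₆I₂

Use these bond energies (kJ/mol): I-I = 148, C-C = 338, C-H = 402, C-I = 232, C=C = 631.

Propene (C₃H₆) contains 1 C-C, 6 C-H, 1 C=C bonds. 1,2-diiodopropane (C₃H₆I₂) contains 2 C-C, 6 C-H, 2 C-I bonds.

Bonds broken (reactants):
  C-C: 1 × 338 = 338
  C-H: 6 × 402 = 2412
  C=C: 1 × 631 = 631
  I-I: 1 × 148 = 148
  Σ(broken) = 3529 kJ
Bonds formed (products):
  C-C: 2 × 338 = 676
  C-H: 6 × 402 = 2412
  C-I: 2 × 232 = 464
  Σ(formed) = 3552 kJ
ΔH = Σ(broken) − Σ(formed) = 3529 − 3552 = −23 kJ

ΔH ≈ −23 kJ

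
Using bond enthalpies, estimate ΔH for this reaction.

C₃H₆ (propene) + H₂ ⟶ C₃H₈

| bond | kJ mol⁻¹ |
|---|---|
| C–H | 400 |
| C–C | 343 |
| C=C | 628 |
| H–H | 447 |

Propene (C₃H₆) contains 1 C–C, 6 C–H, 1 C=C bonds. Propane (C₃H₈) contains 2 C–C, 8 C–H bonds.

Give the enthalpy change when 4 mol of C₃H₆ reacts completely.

Bonds broken (reactants):
  C–C: 1 × 343 = 343
  C–H: 6 × 400 = 2400
  C=C: 1 × 628 = 628
  H–H: 1 × 447 = 447
  Σ(broken) = 3818 kJ
Bonds formed (products):
  C–C: 2 × 343 = 686
  C–H: 8 × 400 = 3200
  Σ(formed) = 3886 kJ
ΔH = Σ(broken) − Σ(formed) = 3818 − 3886 = −68 kJ
For 4× the reaction as written: 4 × (−68) = −272 kJ

ΔH = −272 kJ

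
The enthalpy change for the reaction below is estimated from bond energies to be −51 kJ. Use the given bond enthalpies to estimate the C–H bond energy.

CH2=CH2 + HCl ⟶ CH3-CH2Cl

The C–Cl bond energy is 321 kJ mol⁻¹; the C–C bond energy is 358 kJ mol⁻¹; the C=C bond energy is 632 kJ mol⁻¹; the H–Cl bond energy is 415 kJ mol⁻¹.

D(C–H) ≈ 419 kJ/mol

Let D be the C–H bond energy.
Σ(broken) = 4×D + 1×632 + 1×415 = 1047 + 4D
Σ(formed) = 1×358 + 1×321 + 5×D = 679 + 5D
ΔH = Σ(broken) − Σ(formed) = (1047 + 4D) − (679 + 5D) = +368 − D
Setting this equal to −51 kJ gives D = 419 kJ/mol.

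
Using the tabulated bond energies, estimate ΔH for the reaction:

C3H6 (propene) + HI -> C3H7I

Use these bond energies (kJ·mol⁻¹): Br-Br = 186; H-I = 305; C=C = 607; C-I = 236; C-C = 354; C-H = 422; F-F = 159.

Bonds broken (reactants):
  C-C: 1 × 354 = 354
  C-H: 6 × 422 = 2532
  C=C: 1 × 607 = 607
  H-I: 1 × 305 = 305
  Σ(broken) = 3798 kJ
Bonds formed (products):
  C-C: 2 × 354 = 708
  C-H: 7 × 422 = 2954
  C-I: 1 × 236 = 236
  Σ(formed) = 3898 kJ
ΔH = Σ(broken) − Σ(formed) = 3798 − 3898 = −100 kJ

ΔH ≈ −100 kJ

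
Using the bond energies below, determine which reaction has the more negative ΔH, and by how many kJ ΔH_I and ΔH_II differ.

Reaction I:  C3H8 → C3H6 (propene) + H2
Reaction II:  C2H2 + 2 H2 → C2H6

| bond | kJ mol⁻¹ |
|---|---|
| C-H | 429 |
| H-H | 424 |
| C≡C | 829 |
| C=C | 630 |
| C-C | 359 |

Reaction I:
  Bonds broken (reactants):
    C-C: 2 × 359 = 718
    C-H: 8 × 429 = 3432
    Σ(broken) = 4150 kJ
  Bonds formed (products):
    C-C: 1 × 359 = 359
    C-H: 6 × 429 = 2574
    C=C: 1 × 630 = 630
    H-H: 1 × 424 = 424
    Σ(formed) = 3987 kJ
  ΔH_I = 4150 − 3987 = +163 kJ
Reaction II:
  Bonds broken (reactants):
    C≡C: 1 × 829 = 829
    C-H: 2 × 429 = 858
    H-H: 2 × 424 = 848
    Σ(broken) = 2535 kJ
  Bonds formed (products):
    C-C: 1 × 359 = 359
    C-H: 6 × 429 = 2574
    Σ(formed) = 2933 kJ
  ΔH_II = 2535 − 2933 = −398 kJ
ΔH_I − ΔH_II = +561 kJ, so reaction II has the more negative ΔH; |ΔH_I − ΔH_II| = 561 kJ.

Reaction II, by 561 kJ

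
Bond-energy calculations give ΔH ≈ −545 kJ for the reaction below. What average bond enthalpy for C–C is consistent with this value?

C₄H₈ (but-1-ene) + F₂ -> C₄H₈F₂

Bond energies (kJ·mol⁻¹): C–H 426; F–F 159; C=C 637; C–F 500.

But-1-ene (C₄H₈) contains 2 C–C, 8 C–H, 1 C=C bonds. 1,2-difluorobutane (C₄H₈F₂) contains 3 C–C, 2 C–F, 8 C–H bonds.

Let D be the C–C bond energy.
Σ(broken) = 2×D + 8×426 + 1×637 + 1×159 = 4204 + 2D
Σ(formed) = 3×D + 2×500 + 8×426 = 4408 + 3D
ΔH = Σ(broken) − Σ(formed) = (4204 + 2D) − (4408 + 3D) = −204 − D
Setting this equal to −545 kJ gives D = 341 kJ/mol.

D(C–C) ≈ 341 kJ/mol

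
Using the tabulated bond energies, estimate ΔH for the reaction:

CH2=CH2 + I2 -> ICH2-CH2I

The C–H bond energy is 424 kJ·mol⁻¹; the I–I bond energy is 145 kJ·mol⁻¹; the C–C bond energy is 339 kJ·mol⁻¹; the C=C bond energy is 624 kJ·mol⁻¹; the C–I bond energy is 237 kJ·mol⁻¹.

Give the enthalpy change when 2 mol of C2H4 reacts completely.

Bonds broken (reactants):
  C–H: 4 × 424 = 1696
  C=C: 1 × 624 = 624
  I–I: 1 × 145 = 145
  Σ(broken) = 2465 kJ
Bonds formed (products):
  C–C: 1 × 339 = 339
  C–H: 4 × 424 = 1696
  C–I: 2 × 237 = 474
  Σ(formed) = 2509 kJ
ΔH = Σ(broken) − Σ(formed) = 2465 − 2509 = −44 kJ
For 2× the reaction as written: 2 × (−44) = −88 kJ

ΔH = −88 kJ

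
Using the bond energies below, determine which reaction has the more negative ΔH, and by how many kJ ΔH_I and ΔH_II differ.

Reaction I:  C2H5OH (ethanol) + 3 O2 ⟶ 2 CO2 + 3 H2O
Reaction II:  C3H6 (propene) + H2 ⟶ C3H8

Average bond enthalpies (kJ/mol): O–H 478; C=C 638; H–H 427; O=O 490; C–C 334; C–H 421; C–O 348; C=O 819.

Reaction I:
  Bonds broken (reactants):
    C–C: 1 × 334 = 334
    C–H: 5 × 421 = 2105
    C–O: 1 × 348 = 348
    O–H: 1 × 478 = 478
    O=O: 3 × 490 = 1470
    Σ(broken) = 4735 kJ
  Bonds formed (products):
    C=O: 4 × 819 = 3276
    O–H: 6 × 478 = 2868
    Σ(formed) = 6144 kJ
  ΔH_I = 4735 − 6144 = −1409 kJ
Reaction II:
  Bonds broken (reactants):
    C–C: 1 × 334 = 334
    C–H: 6 × 421 = 2526
    C=C: 1 × 638 = 638
    H–H: 1 × 427 = 427
    Σ(broken) = 3925 kJ
  Bonds formed (products):
    C–C: 2 × 334 = 668
    C–H: 8 × 421 = 3368
    Σ(formed) = 4036 kJ
  ΔH_II = 3925 − 4036 = −111 kJ
ΔH_I − ΔH_II = −1298 kJ, so reaction I has the more negative ΔH; |ΔH_I − ΔH_II| = 1298 kJ.

Reaction I, by 1298 kJ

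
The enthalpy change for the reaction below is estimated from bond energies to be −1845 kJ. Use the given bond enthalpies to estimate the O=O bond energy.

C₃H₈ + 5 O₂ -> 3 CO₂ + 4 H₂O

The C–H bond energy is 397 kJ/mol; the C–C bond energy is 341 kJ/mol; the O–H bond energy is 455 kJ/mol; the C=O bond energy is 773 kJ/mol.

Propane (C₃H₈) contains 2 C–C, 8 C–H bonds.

D(O=O) ≈ 515 kJ/mol

Let D be the O=O bond energy.
Σ(broken) = 2×341 + 8×397 + 5×D = 3858 + 5D
Σ(formed) = 6×773 + 8×455 = 8278
ΔH = Σ(broken) − Σ(formed) = (3858 + 5D) − (8278) = −4420 + 5D
Setting this equal to −1845 kJ gives 5D = 2575, so D = 515 kJ/mol.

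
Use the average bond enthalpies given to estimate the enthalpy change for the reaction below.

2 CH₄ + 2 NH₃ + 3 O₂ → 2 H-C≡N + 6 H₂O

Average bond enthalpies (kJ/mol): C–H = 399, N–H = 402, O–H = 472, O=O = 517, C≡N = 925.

Bonds broken (reactants):
  C–H: 8 × 399 = 3192
  N–H: 6 × 402 = 2412
  O=O: 3 × 517 = 1551
  Σ(broken) = 7155 kJ
Bonds formed (products):
  C≡N: 2 × 925 = 1850
  C–H: 2 × 399 = 798
  O–H: 12 × 472 = 5664
  Σ(formed) = 8312 kJ
ΔH = Σ(broken) − Σ(formed) = 7155 − 8312 = −1157 kJ

ΔH ≈ −1157 kJ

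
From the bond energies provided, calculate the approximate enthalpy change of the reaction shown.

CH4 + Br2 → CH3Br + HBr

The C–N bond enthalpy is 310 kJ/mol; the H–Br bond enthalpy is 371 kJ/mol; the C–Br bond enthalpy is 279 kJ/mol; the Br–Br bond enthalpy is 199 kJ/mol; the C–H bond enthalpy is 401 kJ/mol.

Bonds broken (reactants):
  Br–Br: 1 × 199 = 199
  C–H: 4 × 401 = 1604
  Σ(broken) = 1803 kJ
Bonds formed (products):
  C–Br: 1 × 279 = 279
  C–H: 3 × 401 = 1203
  H–Br: 1 × 371 = 371
  Σ(formed) = 1853 kJ
ΔH = Σ(broken) − Σ(formed) = 1803 − 1853 = −50 kJ

ΔH ≈ −50 kJ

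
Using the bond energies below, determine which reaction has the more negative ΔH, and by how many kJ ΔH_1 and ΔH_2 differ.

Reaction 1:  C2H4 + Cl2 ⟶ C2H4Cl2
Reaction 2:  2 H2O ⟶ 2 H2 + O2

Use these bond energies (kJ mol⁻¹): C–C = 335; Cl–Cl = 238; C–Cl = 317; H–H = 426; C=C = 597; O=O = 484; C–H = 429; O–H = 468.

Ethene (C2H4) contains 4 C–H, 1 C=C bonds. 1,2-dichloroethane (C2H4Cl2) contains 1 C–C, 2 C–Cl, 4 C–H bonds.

Reaction 1:
  Bonds broken (reactants):
    C–H: 4 × 429 = 1716
    C=C: 1 × 597 = 597
    Cl–Cl: 1 × 238 = 238
    Σ(broken) = 2551 kJ
  Bonds formed (products):
    C–C: 1 × 335 = 335
    C–Cl: 2 × 317 = 634
    C–H: 4 × 429 = 1716
    Σ(formed) = 2685 kJ
  ΔH_1 = 2551 − 2685 = −134 kJ
Reaction 2:
  Bonds broken (reactants):
    O–H: 4 × 468 = 1872
    Σ(broken) = 1872 kJ
  Bonds formed (products):
    H–H: 2 × 426 = 852
    O=O: 1 × 484 = 484
    Σ(formed) = 1336 kJ
  ΔH_2 = 1872 − 1336 = +536 kJ
ΔH_1 − ΔH_2 = −670 kJ, so reaction 1 has the more negative ΔH; |ΔH_1 − ΔH_2| = 670 kJ.

Reaction 1, by 670 kJ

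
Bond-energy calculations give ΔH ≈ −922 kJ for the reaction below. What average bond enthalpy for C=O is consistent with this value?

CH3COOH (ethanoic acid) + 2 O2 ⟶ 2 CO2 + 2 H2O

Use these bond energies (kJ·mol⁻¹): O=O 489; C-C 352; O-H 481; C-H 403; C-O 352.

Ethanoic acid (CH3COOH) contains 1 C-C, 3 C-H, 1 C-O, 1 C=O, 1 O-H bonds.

Let D be the C=O bond energy.
Σ(broken) = 1×352 + 3×403 + 1×352 + 1×D + 1×481 + 2×489 = 3372 + D
Σ(formed) = 4×D + 4×481 = 1924 + 4D
ΔH = Σ(broken) − Σ(formed) = (3372 + D) − (1924 + 4D) = +1448 − 3D
Setting this equal to −922 kJ gives 3D = 2370, so D = 790 kJ/mol.

D(C=O) ≈ 790 kJ/mol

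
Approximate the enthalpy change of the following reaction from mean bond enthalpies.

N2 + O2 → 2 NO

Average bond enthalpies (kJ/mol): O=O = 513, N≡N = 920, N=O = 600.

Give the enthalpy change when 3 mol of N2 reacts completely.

Bonds broken (reactants):
  N≡N: 1 × 920 = 920
  O=O: 1 × 513 = 513
  Σ(broken) = 1433 kJ
Bonds formed (products):
  N=O: 2 × 600 = 1200
  Σ(formed) = 1200 kJ
ΔH = Σ(broken) − Σ(formed) = 1433 − 1200 = +233 kJ
For 3× the reaction as written: 3 × (+233) = +699 kJ

ΔH = +699 kJ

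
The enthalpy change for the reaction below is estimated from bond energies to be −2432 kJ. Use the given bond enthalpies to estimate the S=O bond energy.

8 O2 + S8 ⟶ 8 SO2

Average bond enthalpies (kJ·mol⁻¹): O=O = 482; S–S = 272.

Let D be the S=O bond energy.
Σ(broken) = 8×482 + 8×272 = 6032
Σ(formed) = 16×D = 16D
ΔH = Σ(broken) − Σ(formed) = (6032) − (16D) = +6032 − 16D
Setting this equal to −2432 kJ gives 16D = 8464, so D = 529 kJ/mol.

D(S=O) ≈ 529 kJ/mol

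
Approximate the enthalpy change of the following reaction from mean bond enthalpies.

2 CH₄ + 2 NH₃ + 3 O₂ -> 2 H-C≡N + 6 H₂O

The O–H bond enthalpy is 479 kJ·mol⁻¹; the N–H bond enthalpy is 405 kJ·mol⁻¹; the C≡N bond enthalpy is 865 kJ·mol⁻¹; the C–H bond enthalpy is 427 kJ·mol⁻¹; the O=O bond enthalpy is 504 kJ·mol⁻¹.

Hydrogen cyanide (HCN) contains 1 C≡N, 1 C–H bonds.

Bonds broken (reactants):
  C–H: 8 × 427 = 3416
  N–H: 6 × 405 = 2430
  O=O: 3 × 504 = 1512
  Σ(broken) = 7358 kJ
Bonds formed (products):
  C≡N: 2 × 865 = 1730
  C–H: 2 × 427 = 854
  O–H: 12 × 479 = 5748
  Σ(formed) = 8332 kJ
ΔH = Σ(broken) − Σ(formed) = 7358 − 8332 = −974 kJ

ΔH ≈ −974 kJ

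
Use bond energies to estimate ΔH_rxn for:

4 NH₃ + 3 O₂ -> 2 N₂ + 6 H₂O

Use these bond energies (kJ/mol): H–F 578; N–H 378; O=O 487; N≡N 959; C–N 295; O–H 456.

Bonds broken (reactants):
  N–H: 12 × 378 = 4536
  O=O: 3 × 487 = 1461
  Σ(broken) = 5997 kJ
Bonds formed (products):
  N≡N: 2 × 959 = 1918
  O–H: 12 × 456 = 5472
  Σ(formed) = 7390 kJ
ΔH = Σ(broken) − Σ(formed) = 5997 − 7390 = −1393 kJ

ΔH ≈ −1393 kJ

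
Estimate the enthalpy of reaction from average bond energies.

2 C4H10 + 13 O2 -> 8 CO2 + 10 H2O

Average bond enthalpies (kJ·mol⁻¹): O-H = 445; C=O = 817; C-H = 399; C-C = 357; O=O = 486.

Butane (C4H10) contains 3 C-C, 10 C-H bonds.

Bonds broken (reactants):
  C-C: 6 × 357 = 2142
  C-H: 20 × 399 = 7980
  O=O: 13 × 486 = 6318
  Σ(broken) = 16440 kJ
Bonds formed (products):
  C=O: 16 × 817 = 13072
  O-H: 20 × 445 = 8900
  Σ(formed) = 21972 kJ
ΔH = Σ(broken) − Σ(formed) = 16440 − 21972 = −5532 kJ

ΔH ≈ −5532 kJ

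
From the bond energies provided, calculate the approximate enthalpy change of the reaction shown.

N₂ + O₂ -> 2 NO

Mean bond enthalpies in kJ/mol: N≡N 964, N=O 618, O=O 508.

ΔH ≈ +236 kJ

Bonds broken (reactants):
  N≡N: 1 × 964 = 964
  O=O: 1 × 508 = 508
  Σ(broken) = 1472 kJ
Bonds formed (products):
  N=O: 2 × 618 = 1236
  Σ(formed) = 1236 kJ
ΔH = Σ(broken) − Σ(formed) = 1472 − 1236 = +236 kJ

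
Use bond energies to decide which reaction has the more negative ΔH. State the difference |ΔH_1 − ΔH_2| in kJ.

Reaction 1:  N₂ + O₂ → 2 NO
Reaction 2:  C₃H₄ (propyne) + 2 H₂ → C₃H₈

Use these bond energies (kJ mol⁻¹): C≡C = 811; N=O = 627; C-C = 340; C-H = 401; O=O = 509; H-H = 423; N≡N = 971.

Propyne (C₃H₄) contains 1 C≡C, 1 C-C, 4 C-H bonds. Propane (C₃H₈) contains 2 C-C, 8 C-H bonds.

Reaction 1:
  Bonds broken (reactants):
    N≡N: 1 × 971 = 971
    O=O: 1 × 509 = 509
    Σ(broken) = 1480 kJ
  Bonds formed (products):
    N=O: 2 × 627 = 1254
    Σ(formed) = 1254 kJ
  ΔH_1 = 1480 − 1254 = +226 kJ
Reaction 2:
  Bonds broken (reactants):
    C≡C: 1 × 811 = 811
    C-C: 1 × 340 = 340
    C-H: 4 × 401 = 1604
    H-H: 2 × 423 = 846
    Σ(broken) = 3601 kJ
  Bonds formed (products):
    C-C: 2 × 340 = 680
    C-H: 8 × 401 = 3208
    Σ(formed) = 3888 kJ
  ΔH_2 = 3601 − 3888 = −287 kJ
ΔH_1 − ΔH_2 = +513 kJ, so reaction 2 has the more negative ΔH; |ΔH_1 − ΔH_2| = 513 kJ.

Reaction 2, by 513 kJ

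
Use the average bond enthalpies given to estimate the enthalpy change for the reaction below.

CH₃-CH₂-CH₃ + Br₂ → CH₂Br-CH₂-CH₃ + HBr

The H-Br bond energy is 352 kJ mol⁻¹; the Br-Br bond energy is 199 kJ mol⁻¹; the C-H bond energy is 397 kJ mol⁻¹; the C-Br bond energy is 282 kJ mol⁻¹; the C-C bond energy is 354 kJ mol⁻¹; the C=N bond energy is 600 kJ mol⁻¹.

Bonds broken (reactants):
  Br-Br: 1 × 199 = 199
  C-C: 2 × 354 = 708
  C-H: 8 × 397 = 3176
  Σ(broken) = 4083 kJ
Bonds formed (products):
  C-Br: 1 × 282 = 282
  C-C: 2 × 354 = 708
  C-H: 7 × 397 = 2779
  H-Br: 1 × 352 = 352
  Σ(formed) = 4121 kJ
ΔH = Σ(broken) − Σ(formed) = 4083 − 4121 = −38 kJ

ΔH ≈ −38 kJ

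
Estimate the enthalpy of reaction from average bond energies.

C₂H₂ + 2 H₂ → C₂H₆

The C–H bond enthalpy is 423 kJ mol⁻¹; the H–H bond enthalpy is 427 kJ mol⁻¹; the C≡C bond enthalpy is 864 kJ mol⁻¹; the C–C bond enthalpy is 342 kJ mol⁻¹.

Bonds broken (reactants):
  C≡C: 1 × 864 = 864
  C–H: 2 × 423 = 846
  H–H: 2 × 427 = 854
  Σ(broken) = 2564 kJ
Bonds formed (products):
  C–C: 1 × 342 = 342
  C–H: 6 × 423 = 2538
  Σ(formed) = 2880 kJ
ΔH = Σ(broken) − Σ(formed) = 2564 − 2880 = −316 kJ

ΔH ≈ −316 kJ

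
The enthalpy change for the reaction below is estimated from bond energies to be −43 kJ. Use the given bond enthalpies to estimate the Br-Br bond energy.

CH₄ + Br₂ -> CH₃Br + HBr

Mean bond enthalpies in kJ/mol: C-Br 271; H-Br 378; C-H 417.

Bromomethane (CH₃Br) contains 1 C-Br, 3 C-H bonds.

D(Br-Br) ≈ 189 kJ/mol

Let D be the Br-Br bond energy.
Σ(broken) = 1×D + 4×417 = 1668 + D
Σ(formed) = 1×271 + 3×417 + 1×378 = 1900
ΔH = Σ(broken) − Σ(formed) = (1668 + D) − (1900) = −232 + D
Setting this equal to −43 kJ gives D = 189 kJ/mol.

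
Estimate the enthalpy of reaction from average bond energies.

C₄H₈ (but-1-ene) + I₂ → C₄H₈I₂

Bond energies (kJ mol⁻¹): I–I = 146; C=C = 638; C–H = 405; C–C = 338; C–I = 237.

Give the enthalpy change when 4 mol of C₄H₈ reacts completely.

ΔH = −112 kJ

Bonds broken (reactants):
  C–C: 2 × 338 = 676
  C–H: 8 × 405 = 3240
  C=C: 1 × 638 = 638
  I–I: 1 × 146 = 146
  Σ(broken) = 4700 kJ
Bonds formed (products):
  C–C: 3 × 338 = 1014
  C–H: 8 × 405 = 3240
  C–I: 2 × 237 = 474
  Σ(formed) = 4728 kJ
ΔH = Σ(broken) − Σ(formed) = 4700 − 4728 = −28 kJ
For 4× the reaction as written: 4 × (−28) = −112 kJ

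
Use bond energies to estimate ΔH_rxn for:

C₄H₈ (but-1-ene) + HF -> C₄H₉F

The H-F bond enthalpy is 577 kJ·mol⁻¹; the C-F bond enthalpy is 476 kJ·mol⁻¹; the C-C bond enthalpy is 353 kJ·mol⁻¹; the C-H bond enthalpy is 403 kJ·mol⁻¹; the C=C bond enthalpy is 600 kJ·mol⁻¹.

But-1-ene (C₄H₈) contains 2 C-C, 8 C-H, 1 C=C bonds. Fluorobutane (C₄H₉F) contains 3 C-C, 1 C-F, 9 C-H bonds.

ΔH ≈ −55 kJ

Bonds broken (reactants):
  C-C: 2 × 353 = 706
  C-H: 8 × 403 = 3224
  C=C: 1 × 600 = 600
  H-F: 1 × 577 = 577
  Σ(broken) = 5107 kJ
Bonds formed (products):
  C-C: 3 × 353 = 1059
  C-F: 1 × 476 = 476
  C-H: 9 × 403 = 3627
  Σ(formed) = 5162 kJ
ΔH = Σ(broken) − Σ(formed) = 5107 − 5162 = −55 kJ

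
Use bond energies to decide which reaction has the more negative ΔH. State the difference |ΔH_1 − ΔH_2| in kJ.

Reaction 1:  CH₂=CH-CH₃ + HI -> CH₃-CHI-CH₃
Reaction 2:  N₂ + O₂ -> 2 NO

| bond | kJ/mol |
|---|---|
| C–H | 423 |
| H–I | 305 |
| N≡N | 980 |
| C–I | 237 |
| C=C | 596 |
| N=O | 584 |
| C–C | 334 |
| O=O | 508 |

Reaction 1, by 413 kJ

Reaction 1:
  Bonds broken (reactants):
    C–C: 1 × 334 = 334
    C–H: 6 × 423 = 2538
    C=C: 1 × 596 = 596
    H–I: 1 × 305 = 305
    Σ(broken) = 3773 kJ
  Bonds formed (products):
    C–C: 2 × 334 = 668
    C–H: 7 × 423 = 2961
    C–I: 1 × 237 = 237
    Σ(formed) = 3866 kJ
  ΔH_1 = 3773 − 3866 = −93 kJ
Reaction 2:
  Bonds broken (reactants):
    N≡N: 1 × 980 = 980
    O=O: 1 × 508 = 508
    Σ(broken) = 1488 kJ
  Bonds formed (products):
    N=O: 2 × 584 = 1168
    Σ(formed) = 1168 kJ
  ΔH_2 = 1488 − 1168 = +320 kJ
ΔH_1 − ΔH_2 = −413 kJ, so reaction 1 has the more negative ΔH; |ΔH_1 − ΔH_2| = 413 kJ.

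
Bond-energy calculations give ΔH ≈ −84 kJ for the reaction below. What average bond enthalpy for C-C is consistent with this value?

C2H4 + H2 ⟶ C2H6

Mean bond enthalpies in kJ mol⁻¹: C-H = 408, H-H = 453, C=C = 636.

Let D be the C-C bond energy.
Σ(broken) = 4×408 + 1×636 + 1×453 = 2721
Σ(formed) = 1×D + 6×408 = 2448 + D
ΔH = Σ(broken) − Σ(formed) = (2721) − (2448 + D) = +273 − D
Setting this equal to −84 kJ gives D = 357 kJ/mol.

D(C-C) ≈ 357 kJ/mol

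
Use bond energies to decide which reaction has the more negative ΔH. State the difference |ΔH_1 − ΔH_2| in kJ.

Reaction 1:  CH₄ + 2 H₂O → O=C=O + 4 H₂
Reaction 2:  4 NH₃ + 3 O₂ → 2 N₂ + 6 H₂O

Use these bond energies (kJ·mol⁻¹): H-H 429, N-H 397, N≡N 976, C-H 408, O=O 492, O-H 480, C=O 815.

Reaction 1:
  Bonds broken (reactants):
    C-H: 4 × 408 = 1632
    O-H: 4 × 480 = 1920
    Σ(broken) = 3552 kJ
  Bonds formed (products):
    C=O: 2 × 815 = 1630
    H-H: 4 × 429 = 1716
    Σ(formed) = 3346 kJ
  ΔH_1 = 3552 − 3346 = +206 kJ
Reaction 2:
  Bonds broken (reactants):
    N-H: 12 × 397 = 4764
    O=O: 3 × 492 = 1476
    Σ(broken) = 6240 kJ
  Bonds formed (products):
    N≡N: 2 × 976 = 1952
    O-H: 12 × 480 = 5760
    Σ(formed) = 7712 kJ
  ΔH_2 = 6240 − 7712 = −1472 kJ
ΔH_1 − ΔH_2 = +1678 kJ, so reaction 2 has the more negative ΔH; |ΔH_1 − ΔH_2| = 1678 kJ.

Reaction 2, by 1678 kJ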